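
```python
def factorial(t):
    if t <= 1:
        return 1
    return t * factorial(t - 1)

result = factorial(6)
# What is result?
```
Call trace:
factorial(t=6)
  factorial(t=5)
    factorial(t=4)
      factorial(t=3)
        factorial(t=2)
          factorial(t=1)
          -> return 1
        -> return 2
      -> return 6
    -> return 24
  -> return 120
-> return 720

Final answer: 720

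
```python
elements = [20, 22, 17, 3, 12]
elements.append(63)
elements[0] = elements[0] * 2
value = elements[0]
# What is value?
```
Trace:
  elements=[20, 22, 17, 3, 12]
  elements=[20, 22, 17, 3, 12, 63]
  elements=[40, 22, 17, 3, 12, 63]
  elements=[40, 22, 17, 3, 12, 63], value=40

Final answer: 40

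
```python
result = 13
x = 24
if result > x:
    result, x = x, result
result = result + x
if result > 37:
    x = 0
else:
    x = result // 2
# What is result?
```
Trace:
  result=13
  result=13, x=24
  result=13, x=24
  result=37, x=24
  result=37, x=18

Final answer: 37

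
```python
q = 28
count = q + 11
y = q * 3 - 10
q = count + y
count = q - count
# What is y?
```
Trace:
  q=28
  q=28, count=39
  q=28, count=39, y=74
  q=113, count=39, y=74
  q=113, count=74, y=74

Final answer: 74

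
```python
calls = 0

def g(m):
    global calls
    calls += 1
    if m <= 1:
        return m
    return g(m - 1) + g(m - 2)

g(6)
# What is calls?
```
Call trace (a repeated sub-call is expanded the first time; later identical calls just restate its return value):
g(m=6)
  g(m=5)
    g(m=4)
      g(m=3)
        g(m=2)
          g(m=1)
          -> return 1
          g(m=0)
          -> return 0
        -> return 1
        g(m=1)
        -> return 1
      -> return 2
      g(m=2) -> return 1  (same call as traced above)
    -> return 3
    g(m=3) -> return 2  (same call as traced above)
  -> return 5
  g(m=4) -> return 3  (same call as traced above)
-> return 8

calls is incremented once per call, so count the calls in each subtree. Let C(m) = number of calls made by g(m).
C(0) = C(1) = 1 (base case, no recursion); C(m) = 1 + C(m - 1) + C(m - 2) otherwise.
C(2) = 1 + C(1) + C(0) = 1 + 1 + 1 = 3
C(3) = 1 + C(2) + C(1) = 1 + 3 + 1 = 5
C(4) = 1 + C(3) + C(2) = 1 + 5 + 3 = 9
C(5) = 1 + C(4) + C(3) = 1 + 9 + 5 = 15
C(6) = 1 + C(5) + C(4) = 1 + 15 + 9 = 25
calls = C(6) = 25

Final answer: 25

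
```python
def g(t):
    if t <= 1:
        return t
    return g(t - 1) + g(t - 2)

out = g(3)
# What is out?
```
Call trace:
g(t=3)
  g(t=2)
    g(t=1)
    -> return 1
    g(t=0)
    -> return 0
  -> return 1
  g(t=1)
  -> return 1
-> return 2

Final answer: 2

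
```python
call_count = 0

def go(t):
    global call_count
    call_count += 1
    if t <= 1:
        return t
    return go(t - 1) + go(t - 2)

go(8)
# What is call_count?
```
Call trace (a repeated sub-call is expanded the first time; later identical calls just restate its return value):
go(t=8)
  go(t=7)
    go(t=6)
      go(t=5)
        go(t=4)
          go(t=3)
            go(t=2)
              go(t=1)
              -> return 1
              go(t=0)
              -> return 0
            -> return 1
            go(t=1)
            -> return 1
          -> return 2
          go(t=2) -> return 1  (same call as traced above)
        -> return 3
        go(t=3) -> return 2  (same call as traced above)
      -> return 5
      go(t=4) -> return 3  (same call as traced above)
    -> return 8
    go(t=5) -> return 5  (same call as traced above)
  -> return 13
  go(t=6) -> return 8  (same call as traced above)
-> return 21

call_count is incremented once per call, so count the calls in each subtree. Let C(t) = number of calls made by go(t).
C(0) = C(1) = 1 (base case, no recursion); C(t) = 1 + C(t - 1) + C(t - 2) otherwise.
C(2) = 1 + C(1) + C(0) = 1 + 1 + 1 = 3
C(3) = 1 + C(2) + C(1) = 1 + 3 + 1 = 5
C(4) = 1 + C(3) + C(2) = 1 + 5 + 3 = 9
C(5) = 1 + C(4) + C(3) = 1 + 9 + 5 = 15
C(6) = 1 + C(5) + C(4) = 1 + 15 + 9 = 25
C(7) = 1 + C(6) + C(5) = 1 + 25 + 15 = 41
C(8) = 1 + C(7) + C(6) = 1 + 41 + 25 = 67
call_count = C(8) = 67

Final answer: 67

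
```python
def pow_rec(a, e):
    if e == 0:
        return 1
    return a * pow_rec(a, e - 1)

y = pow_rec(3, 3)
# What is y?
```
Call trace:
pow_rec(a=3, e=3)
  pow_rec(a=3, e=2)
    pow_rec(a=3, e=1)
      pow_rec(a=3, e=0)
      -> return 1
    -> return 3
  -> return 9
-> return 27

Final answer: 27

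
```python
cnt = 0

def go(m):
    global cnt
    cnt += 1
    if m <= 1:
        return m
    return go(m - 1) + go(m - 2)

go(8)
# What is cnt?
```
Call trace (a repeated sub-call is expanded the first time; later identical calls just restate its return value):
go(m=8)
  go(m=7)
    go(m=6)
      go(m=5)
        go(m=4)
          go(m=3)
            go(m=2)
              go(m=1)
              -> return 1
              go(m=0)
              -> return 0
            -> return 1
            go(m=1)
            -> return 1
          -> return 2
          go(m=2) -> return 1  (same call as traced above)
        -> return 3
        go(m=3) -> return 2  (same call as traced above)
      -> return 5
      go(m=4) -> return 3  (same call as traced above)
    -> return 8
    go(m=5) -> return 5  (same call as traced above)
  -> return 13
  go(m=6) -> return 8  (same call as traced above)
-> return 21

cnt is incremented once per call, so count the calls in each subtree. Let C(m) = number of calls made by go(m).
C(0) = C(1) = 1 (base case, no recursion); C(m) = 1 + C(m - 1) + C(m - 2) otherwise.
C(2) = 1 + C(1) + C(0) = 1 + 1 + 1 = 3
C(3) = 1 + C(2) + C(1) = 1 + 3 + 1 = 5
C(4) = 1 + C(3) + C(2) = 1 + 5 + 3 = 9
C(5) = 1 + C(4) + C(3) = 1 + 9 + 5 = 15
C(6) = 1 + C(5) + C(4) = 1 + 15 + 9 = 25
C(7) = 1 + C(6) + C(5) = 1 + 25 + 15 = 41
C(8) = 1 + C(7) + C(6) = 1 + 41 + 25 = 67
cnt = C(8) = 67

Final answer: 67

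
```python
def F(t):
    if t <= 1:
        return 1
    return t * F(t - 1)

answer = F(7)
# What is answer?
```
Call trace:
F(t=7)
  F(t=6)
    F(t=5)
      F(t=4)
        F(t=3)
          F(t=2)
            F(t=1)
            -> return 1
          -> return 2
        -> return 6
      -> return 24
    -> return 120
  -> return 720
-> return 5040

Final answer: 5040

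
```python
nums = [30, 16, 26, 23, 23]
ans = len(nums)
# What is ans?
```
Trace:
  nums=[30, 16, 26, 23, 23]
  nums=[30, 16, 26, 23, 23], ans=5

Final answer: 5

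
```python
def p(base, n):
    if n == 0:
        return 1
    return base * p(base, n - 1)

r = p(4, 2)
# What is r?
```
Call trace:
p(base=4, n=2)
  p(base=4, n=1)
    p(base=4, n=0)
    -> return 1
  -> return 4
-> return 16

Final answer: 16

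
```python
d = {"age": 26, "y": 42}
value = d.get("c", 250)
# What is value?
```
Trace:
  d={'age': 26, 'y': 42}
  d={'age': 26, 'y': 42}, value=250

Final answer: 250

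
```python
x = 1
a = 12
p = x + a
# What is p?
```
Trace:
  x=1
  x=1, a=12
  x=1, a=12, p=13

Final answer: 13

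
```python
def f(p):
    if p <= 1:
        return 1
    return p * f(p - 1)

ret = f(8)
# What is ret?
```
Call trace:
f(p=8)
  f(p=7)
    f(p=6)
      f(p=5)
        f(p=4)
          f(p=3)
            f(p=2)
              f(p=1)
              -> return 1
            -> return 2
          -> return 6
        -> return 24
      -> return 120
    -> return 720
  -> return 5040
-> return 40320

Final answer: 40320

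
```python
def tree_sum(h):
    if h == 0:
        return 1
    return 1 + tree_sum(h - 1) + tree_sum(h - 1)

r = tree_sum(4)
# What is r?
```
Call trace (a repeated sub-call is expanded the first time; later identical calls just restate its return value):
tree_sum(h=4)
  tree_sum(h=3)
    tree_sum(h=2)
      tree_sum(h=1)
        tree_sum(h=0)
        -> return 1
        tree_sum(h=0)
        -> return 1
      -> return 3
      tree_sum(h=1) -> return 3  (same call as traced above)
    -> return 7
    tree_sum(h=2) -> return 7  (same call as traced above)
  -> return 15
  tree_sum(h=3) -> return 15  (same call as traced above)
-> return 31

Final answer: 31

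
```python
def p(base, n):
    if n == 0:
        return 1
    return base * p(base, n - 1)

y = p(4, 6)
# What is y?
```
Call trace:
p(base=4, n=6)
  p(base=4, n=5)
    p(base=4, n=4)
      p(base=4, n=3)
        p(base=4, n=2)
          p(base=4, n=1)
            p(base=4, n=0)
            -> return 1
          -> return 4
        -> return 16
      -> return 64
    -> return 256
  -> return 1024
-> return 4096

Final answer: 4096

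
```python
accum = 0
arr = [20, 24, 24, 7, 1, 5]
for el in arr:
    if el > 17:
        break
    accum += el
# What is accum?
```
Trace:
  accum=0
  accum=0, el=20

Final answer: 0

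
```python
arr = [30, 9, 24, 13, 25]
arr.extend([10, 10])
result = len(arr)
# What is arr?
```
Trace:
  arr=[30, 9, 24, 13, 25]
  arr=[30, 9, 24, 13, 25, 10, 10]
  arr=[30, 9, 24, 13, 25, 10, 10], result=7

Final answer: [30, 9, 24, 13, 25, 10, 10]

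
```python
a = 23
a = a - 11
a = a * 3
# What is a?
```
Trace:
  a=23
  a=12
  a=36

Final answer: 36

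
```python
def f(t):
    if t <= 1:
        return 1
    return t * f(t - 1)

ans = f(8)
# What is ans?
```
Call trace:
f(t=8)
  f(t=7)
    f(t=6)
      f(t=5)
        f(t=4)
          f(t=3)
            f(t=2)
              f(t=1)
              -> return 1
            -> return 2
          -> return 6
        -> return 24
      -> return 120
    -> return 720
  -> return 5040
-> return 40320

Final answer: 40320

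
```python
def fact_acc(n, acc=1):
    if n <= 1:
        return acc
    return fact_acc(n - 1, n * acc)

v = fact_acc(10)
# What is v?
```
Call trace:
fact_acc(n=10, acc=1)
  fact_acc(n=9, acc=10)
    fact_acc(n=8, acc=90)
      fact_acc(n=7, acc=720)
        fact_acc(n=6, acc=5040)
          fact_acc(n=5, acc=30240)
            fact_acc(n=4, acc=151200)
              fact_acc(n=3, acc=604800)
                fact_acc(n=2, acc=1814400)
                  fact_acc(n=1, acc=3628800)
                  -> return 3628800
                -> return 3628800
              -> return 3628800
            -> return 3628800
          -> return 3628800
        -> return 3628800
      -> return 3628800
    -> return 3628800
  -> return 3628800
-> return 3628800

Final answer: 3628800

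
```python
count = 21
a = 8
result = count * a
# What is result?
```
Trace:
  count=21
  count=21, a=8
  count=21, a=8, result=168

Final answer: 168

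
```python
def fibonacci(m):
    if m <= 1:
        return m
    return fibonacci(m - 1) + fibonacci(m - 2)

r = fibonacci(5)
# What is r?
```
Call trace (a repeated sub-call is expanded the first time; later identical calls just restate its return value):
fibonacci(m=5)
  fibonacci(m=4)
    fibonacci(m=3)
      fibonacci(m=2)
        fibonacci(m=1)
        -> return 1
        fibonacci(m=0)
        -> return 0
      -> return 1
      fibonacci(m=1)
      -> return 1
    -> return 2
    fibonacci(m=2) -> return 1  (same call as traced above)
  -> return 3
  fibonacci(m=3) -> return 2  (same call as traced above)
-> return 5

Final answer: 5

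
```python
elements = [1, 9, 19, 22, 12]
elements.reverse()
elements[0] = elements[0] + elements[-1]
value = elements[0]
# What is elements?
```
Trace:
  elements=[1, 9, 19, 22, 12]
  elements=[12, 22, 19, 9, 1]
  elements=[13, 22, 19, 9, 1]
  elements=[13, 22, 19, 9, 1], value=13

Final answer: [13, 22, 19, 9, 1]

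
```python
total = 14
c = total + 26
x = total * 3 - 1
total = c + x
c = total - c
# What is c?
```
Trace:
  total=14
  total=14, c=40
  total=14, c=40, x=41
  total=81, c=40, x=41
  total=81, c=41, x=41

Final answer: 41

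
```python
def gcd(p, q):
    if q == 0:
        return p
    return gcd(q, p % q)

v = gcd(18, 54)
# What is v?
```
Call trace:
gcd(p=18, q=54)
  gcd(p=54, q=18)
    gcd(p=18, q=0)
    -> return 18
  -> return 18
-> return 18

Final answer: 18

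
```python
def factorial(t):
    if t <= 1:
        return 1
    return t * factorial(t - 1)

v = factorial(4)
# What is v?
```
Call trace:
factorial(t=4)
  factorial(t=3)
    factorial(t=2)
      factorial(t=1)
      -> return 1
    -> return 2
  -> return 6
-> return 24

Final answer: 24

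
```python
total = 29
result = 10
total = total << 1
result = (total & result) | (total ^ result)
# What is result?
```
Trace:
  total=29
  total=29, result=10
  total=58, result=10
  total=58, result=58

Final answer: 58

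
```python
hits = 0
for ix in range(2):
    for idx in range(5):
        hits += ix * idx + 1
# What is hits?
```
Trace:
  hits=0
  hits=1, ix=0, idx=0
  hits=2, ix=0, idx=1
  hits=3, ix=0, idx=2
  hits=4, ix=0, idx=3
  hits=5, ix=0, idx=4
  hits=6, ix=1, idx=0
  hits=8, ix=1, idx=1
  hits=11, ix=1, idx=2
  hits=15, ix=1, idx=3
  hits=20, ix=1, idx=4

Final answer: 20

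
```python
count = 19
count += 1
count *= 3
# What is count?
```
Trace:
  count=19
  count=20
  count=60

Final answer: 60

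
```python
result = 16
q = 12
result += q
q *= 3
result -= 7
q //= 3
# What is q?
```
Trace:
  result=16
  result=16, q=12
  result=28, q=12
  result=28, q=36
  result=21, q=36
  result=21, q=12

Final answer: 12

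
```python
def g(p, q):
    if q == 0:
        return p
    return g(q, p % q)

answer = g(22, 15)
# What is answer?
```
Call trace:
g(p=22, q=15)
  g(p=15, q=7)
    g(p=7, q=1)
      g(p=1, q=0)
      -> return 1
    -> return 1
  -> return 1
-> return 1

Final answer: 1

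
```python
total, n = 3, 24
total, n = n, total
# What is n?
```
Trace:
  total=3, n=24
  total=24, n=3

Final answer: 3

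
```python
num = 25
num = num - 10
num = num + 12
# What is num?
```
Trace:
  num=25
  num=15
  num=27

Final answer: 27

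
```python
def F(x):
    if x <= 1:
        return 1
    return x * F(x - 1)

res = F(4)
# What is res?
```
Call trace:
F(x=4)
  F(x=3)
    F(x=2)
      F(x=1)
      -> return 1
    -> return 2
  -> return 6
-> return 24

Final answer: 24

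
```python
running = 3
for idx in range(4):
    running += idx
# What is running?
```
Trace:
  running=3
  running=3, idx=0
  running=4, idx=1
  running=6, idx=2
  running=9, idx=3

Final answer: 9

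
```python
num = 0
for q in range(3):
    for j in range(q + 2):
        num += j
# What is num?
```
Trace:
  num=0
  num=0, q=0, j=0
  num=1, q=0, j=1
  num=1, q=1, j=0
  num=2, q=1, j=1
  num=4, q=1, j=2
  num=4, q=2, j=0
  num=5, q=2, j=1
  num=7, q=2, j=2
  num=10, q=2, j=3

Final answer: 10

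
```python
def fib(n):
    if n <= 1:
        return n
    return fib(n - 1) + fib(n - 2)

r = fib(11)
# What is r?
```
Call trace (a repeated sub-call is expanded the first time; later identical calls just restate its return value):
fib(n=11)
  fib(n=10)
    fib(n=9)
      fib(n=8)
        fib(n=7)
          fib(n=6)
            fib(n=5)
              fib(n=4)
                fib(n=3)
                  fib(n=2)
                    fib(n=1)
                    -> return 1
                    fib(n=0)
                    -> return 0
                  -> return 1
                  fib(n=1)
                  -> return 1
                -> return 2
                fib(n=2) -> return 1  (same call as traced above)
              -> return 3
              fib(n=3) -> return 2  (same call as traced above)
            -> return 5
            fib(n=4) -> return 3  (same call as traced above)
          -> return 8
          fib(n=5) -> return 5  (same call as traced above)
        -> return 13
        fib(n=6) -> return 8  (same call as traced above)
      -> return 21
      fib(n=7) -> return 13  (same call as traced above)
    -> return 34
    fib(n=8) -> return 21  (same call as traced above)
  -> return 55
  fib(n=9) -> return 34  (same call as traced above)
-> return 89

Final answer: 89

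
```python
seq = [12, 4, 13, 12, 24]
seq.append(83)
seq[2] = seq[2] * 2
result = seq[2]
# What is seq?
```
Trace:
  seq=[12, 4, 13, 12, 24]
  seq=[12, 4, 13, 12, 24, 83]
  seq=[12, 4, 26, 12, 24, 83]
  seq=[12, 4, 26, 12, 24, 83], result=26

Final answer: [12, 4, 26, 12, 24, 83]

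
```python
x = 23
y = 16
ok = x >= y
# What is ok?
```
Trace:
  x=23
  x=23, y=16
  x=23, y=16, ok=True

Final answer: True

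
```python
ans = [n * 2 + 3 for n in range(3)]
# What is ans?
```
Trace:
  n=0
  n=1
  n=2
  ans=[3, 5, 7]

Final answer: [3, 5, 7]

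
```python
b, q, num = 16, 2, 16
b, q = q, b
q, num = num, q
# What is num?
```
Trace:
  b=16, q=2, num=16
  b=2, q=16, num=16
  b=2, q=16, num=16

Final answer: 16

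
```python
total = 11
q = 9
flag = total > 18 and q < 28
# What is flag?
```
Trace:
  total=11
  total=11, q=9
  total=11, q=9, flag=False

Final answer: False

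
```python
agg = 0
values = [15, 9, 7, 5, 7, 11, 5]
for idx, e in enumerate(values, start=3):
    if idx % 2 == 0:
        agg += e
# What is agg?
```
Trace:
  agg=0
  agg=0, idx=3, e=15
  agg=9, idx=4, e=9
  agg=9, idx=5, e=7
  agg=14, idx=6, e=5
  agg=14, idx=7, e=7
  agg=25, idx=8, e=11
  agg=25, idx=9, e=5

Final answer: 25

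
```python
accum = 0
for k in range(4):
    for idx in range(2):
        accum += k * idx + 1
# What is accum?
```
Trace:
  accum=0
  accum=1, k=0, idx=0
  accum=2, k=0, idx=1
  accum=3, k=1, idx=0
  accum=5, k=1, idx=1
  accum=6, k=2, idx=0
  accum=9, k=2, idx=1
  accum=10, k=3, idx=0
  accum=14, k=3, idx=1

Final answer: 14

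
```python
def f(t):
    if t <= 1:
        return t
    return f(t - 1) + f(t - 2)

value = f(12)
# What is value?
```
Call trace (a repeated sub-call is expanded the first time; later identical calls just restate its return value):
f(t=12)
  f(t=11)
    f(t=10)
      f(t=9)
        f(t=8)
          f(t=7)
            f(t=6)
              f(t=5)
                f(t=4)
                  f(t=3)
                    f(t=2)
                      f(t=1)
                      -> return 1
                      f(t=0)
                      -> return 0
                    -> return 1
                    f(t=1)
                    -> return 1
                  -> return 2
                  f(t=2) -> return 1  (same call as traced above)
                -> return 3
                f(t=3) -> return 2  (same call as traced above)
              -> return 5
              f(t=4) -> return 3  (same call as traced above)
            -> return 8
            f(t=5) -> return 5  (same call as traced above)
          -> return 13
          f(t=6) -> return 8  (same call as traced above)
        -> return 21
        f(t=7) -> return 13  (same call as traced above)
      -> return 34
      f(t=8) -> return 21  (same call as traced above)
    -> return 55
    f(t=9) -> return 34  (same call as traced above)
  -> return 89
  f(t=10) -> return 55  (same call as traced above)
-> return 144

Final answer: 144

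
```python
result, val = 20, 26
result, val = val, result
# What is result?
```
Trace:
  result=20, val=26
  result=26, val=20

Final answer: 26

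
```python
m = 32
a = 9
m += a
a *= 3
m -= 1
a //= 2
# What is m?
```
Trace:
  m=32
  m=32, a=9
  m=41, a=9
  m=41, a=27
  m=40, a=27
  m=40, a=13

Final answer: 40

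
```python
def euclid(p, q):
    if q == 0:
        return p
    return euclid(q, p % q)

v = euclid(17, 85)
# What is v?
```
Call trace:
euclid(p=17, q=85)
  euclid(p=85, q=17)
    euclid(p=17, q=0)
    -> return 17
  -> return 17
-> return 17

Final answer: 17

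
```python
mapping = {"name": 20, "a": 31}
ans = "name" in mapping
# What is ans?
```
Trace:
  mapping={'name': 20, 'a': 31}
  mapping={'name': 20, 'a': 31}, ans=True

Final answer: True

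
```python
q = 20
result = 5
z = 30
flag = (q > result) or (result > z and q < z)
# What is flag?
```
Trace:
  q=20
  q=20, result=5
  q=20, result=5, z=30
  q=20, result=5, z=30, flag=True

Final answer: True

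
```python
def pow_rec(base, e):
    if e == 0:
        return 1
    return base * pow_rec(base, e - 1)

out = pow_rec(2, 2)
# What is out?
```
Call trace:
pow_rec(base=2, e=2)
  pow_rec(base=2, e=1)
    pow_rec(base=2, e=0)
    -> return 1
  -> return 2
-> return 4

Final answer: 4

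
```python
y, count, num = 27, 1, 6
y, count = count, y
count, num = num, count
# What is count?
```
Trace:
  y=27, count=1, num=6
  y=1, count=27, num=6
  y=1, count=6, num=27

Final answer: 6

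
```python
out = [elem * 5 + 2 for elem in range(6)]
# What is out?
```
Trace:
  elem=0
  elem=1
  elem=2
  elem=3
  elem=4
  elem=5
  out=[2, 7, 12, 17, 22, 27]

Final answer: [2, 7, 12, 17, 22, 27]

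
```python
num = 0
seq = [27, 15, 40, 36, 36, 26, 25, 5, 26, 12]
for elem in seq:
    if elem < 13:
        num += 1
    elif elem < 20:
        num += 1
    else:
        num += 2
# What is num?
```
Trace:
  num=0
  num=2, elem=27
  num=3, elem=15
  num=5, elem=40
  num=7, elem=36
  num=9, elem=36
  num=11, elem=26
  num=13, elem=25
  num=14, elem=5
  num=16, elem=26
  num=17, elem=12

Final answer: 17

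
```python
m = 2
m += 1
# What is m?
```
Trace:
  m=2
  m=3

Final answer: 3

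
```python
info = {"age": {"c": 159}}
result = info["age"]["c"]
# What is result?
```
Trace:
  info={'age': {'c': 159}}
  info={'age': {'c': 159}}, result=159

Final answer: 159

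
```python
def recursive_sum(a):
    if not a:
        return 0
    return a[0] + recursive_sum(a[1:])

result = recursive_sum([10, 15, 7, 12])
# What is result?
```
Call trace:
recursive_sum(a=[10, 15, 7, 12])
  recursive_sum(a=[15, 7, 12])
    recursive_sum(a=[7, 12])
      recursive_sum(a=[12])
        recursive_sum(a=[])
        -> return 0
      -> return 12
    -> return 19
  -> return 34
-> return 44

Final answer: 44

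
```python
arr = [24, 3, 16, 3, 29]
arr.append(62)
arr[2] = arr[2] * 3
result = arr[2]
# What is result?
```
Trace:
  arr=[24, 3, 16, 3, 29]
  arr=[24, 3, 16, 3, 29, 62]
  arr=[24, 3, 48, 3, 29, 62]
  arr=[24, 3, 48, 3, 29, 62], result=48

Final answer: 48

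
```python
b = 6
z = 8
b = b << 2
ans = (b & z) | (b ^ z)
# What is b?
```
Trace:
  b=6
  b=6, z=8
  b=24, z=8
  b=24, z=8, ans=24

Final answer: 24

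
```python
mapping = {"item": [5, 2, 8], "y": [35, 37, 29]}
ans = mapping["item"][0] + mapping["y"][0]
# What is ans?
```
Trace:
  mapping={'item': [5, 2, 8], 'y': [35, 37, 29]}
  mapping={'item': [5, 2, 8], 'y': [35, 37, 29]}, ans=40

Final answer: 40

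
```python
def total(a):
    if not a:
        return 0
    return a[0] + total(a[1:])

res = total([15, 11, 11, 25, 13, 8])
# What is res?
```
Call trace:
total(a=[15, 11, 11, 25, 13, 8])
  total(a=[11, 11, 25, 13, 8])
    total(a=[11, 25, 13, 8])
      total(a=[25, 13, 8])
        total(a=[13, 8])
          total(a=[8])
            total(a=[])
            -> return 0
          -> return 8
        -> return 21
      -> return 46
    -> return 57
  -> return 68
-> return 83

Final answer: 83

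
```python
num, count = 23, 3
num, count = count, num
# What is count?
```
Trace:
  num=23, count=3
  num=3, count=23

Final answer: 23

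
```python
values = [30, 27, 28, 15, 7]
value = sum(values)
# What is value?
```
Trace:
  values=[30, 27, 28, 15, 7]
  values=[30, 27, 28, 15, 7], value=107

Final answer: 107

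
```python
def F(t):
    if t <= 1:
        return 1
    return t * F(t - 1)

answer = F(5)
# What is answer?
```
Call trace:
F(t=5)
  F(t=4)
    F(t=3)
      F(t=2)
        F(t=1)
        -> return 1
      -> return 2
    -> return 6
  -> return 24
-> return 120

Final answer: 120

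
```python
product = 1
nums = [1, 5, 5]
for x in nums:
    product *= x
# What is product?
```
Trace:
  product=1
  product=1, x=1
  product=5, x=5
  product=25, x=5

Final answer: 25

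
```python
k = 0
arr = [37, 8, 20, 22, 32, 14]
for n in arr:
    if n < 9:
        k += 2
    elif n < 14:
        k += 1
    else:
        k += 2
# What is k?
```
Trace:
  k=0
  k=2, n=37
  k=4, n=8
  k=6, n=20
  k=8, n=22
  k=10, n=32
  k=12, n=14

Final answer: 12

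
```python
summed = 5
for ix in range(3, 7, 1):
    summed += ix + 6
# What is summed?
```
Trace:
  summed=5
  summed=14, ix=3
  summed=24, ix=4
  summed=35, ix=5
  summed=47, ix=6

Final answer: 47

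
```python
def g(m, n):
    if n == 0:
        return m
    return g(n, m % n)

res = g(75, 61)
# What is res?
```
Call trace:
g(m=75, n=61)
  g(m=61, n=14)
    g(m=14, n=5)
      g(m=5, n=4)
        g(m=4, n=1)
          g(m=1, n=0)
          -> return 1
        -> return 1
      -> return 1
    -> return 1
  -> return 1
-> return 1

Final answer: 1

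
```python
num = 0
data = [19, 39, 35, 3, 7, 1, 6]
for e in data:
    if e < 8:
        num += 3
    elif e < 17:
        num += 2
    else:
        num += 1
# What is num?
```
Trace:
  num=0
  num=1, e=19
  num=2, e=39
  num=3, e=35
  num=6, e=3
  num=9, e=7
  num=12, e=1
  num=15, e=6

Final answer: 15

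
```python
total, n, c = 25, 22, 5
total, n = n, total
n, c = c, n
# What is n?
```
Trace:
  total=25, n=22, c=5
  total=22, n=25, c=5
  total=22, n=5, c=25

Final answer: 5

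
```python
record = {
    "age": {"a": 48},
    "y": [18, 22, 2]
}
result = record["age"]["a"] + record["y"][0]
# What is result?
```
Trace:
  record={'age': {'a': 48}, 'y': [18, 22, 2]}
  record={'age': {'a': 48}, 'y': [18, 22, 2]}, result=66

Final answer: 66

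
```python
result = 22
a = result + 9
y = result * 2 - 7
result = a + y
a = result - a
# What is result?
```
Trace:
  result=22
  result=22, a=31
  result=22, a=31, y=37
  result=68, a=31, y=37
  result=68, a=37, y=37

Final answer: 68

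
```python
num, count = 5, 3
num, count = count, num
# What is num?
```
Trace:
  num=5, count=3
  num=3, count=5

Final answer: 3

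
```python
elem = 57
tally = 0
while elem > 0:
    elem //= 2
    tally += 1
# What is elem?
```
Trace:
  elem=57
  elem=57, tally=0
  elem=28, tally=1
  elem=14, tally=2
  elem=7, tally=3
  elem=3, tally=4
  elem=1, tally=5
  elem=0, tally=6

Final answer: 0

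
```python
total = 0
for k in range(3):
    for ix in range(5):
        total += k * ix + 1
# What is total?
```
Trace:
  total=0
  total=1, k=0, ix=0
  total=2, k=0, ix=1
  total=3, k=0, ix=2
  total=4, k=0, ix=3
  total=5, k=0, ix=4
  total=6, k=1, ix=0
  total=8, k=1, ix=1
  total=11, k=1, ix=2
  total=15, k=1, ix=3
  total=20, k=1, ix=4
  total=21, k=2, ix=0
  total=24, k=2, ix=1
  total=29, k=2, ix=2
  total=36, k=2, ix=3
  total=45, k=2, ix=4

Final answer: 45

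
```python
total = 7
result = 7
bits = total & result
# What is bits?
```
Trace:
  total=7
  total=7, result=7
  total=7, result=7, bits=7

Final answer: 7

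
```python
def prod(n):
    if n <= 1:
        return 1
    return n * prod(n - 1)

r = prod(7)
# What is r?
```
Call trace:
prod(n=7)
  prod(n=6)
    prod(n=5)
      prod(n=4)
        prod(n=3)
          prod(n=2)
            prod(n=1)
            -> return 1
          -> return 2
        -> return 6
      -> return 24
    -> return 120
  -> return 720
-> return 5040

Final answer: 5040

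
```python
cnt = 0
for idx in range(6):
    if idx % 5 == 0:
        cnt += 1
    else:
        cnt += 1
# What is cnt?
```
Trace:
  cnt=0
  cnt=1, idx=0
  cnt=2, idx=1
  cnt=3, idx=2
  cnt=4, idx=3
  cnt=5, idx=4
  cnt=6, idx=5

Final answer: 6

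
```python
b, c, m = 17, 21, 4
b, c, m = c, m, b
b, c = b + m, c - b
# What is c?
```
Trace:
  b=17, c=21, m=4
  b=21, c=4, m=17
  b=38, c=-17, m=17

Final answer: -17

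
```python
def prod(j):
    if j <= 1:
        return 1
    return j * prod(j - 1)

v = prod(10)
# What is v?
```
Call trace:
prod(j=10)
  prod(j=9)
    prod(j=8)
      prod(j=7)
        prod(j=6)
          prod(j=5)
            prod(j=4)
              prod(j=3)
                prod(j=2)
                  prod(j=1)
                  -> return 1
                -> return 2
              -> return 6
            -> return 24
          -> return 120
        -> return 720
      -> return 5040
    -> return 40320
  -> return 362880
-> return 3628800

Final answer: 3628800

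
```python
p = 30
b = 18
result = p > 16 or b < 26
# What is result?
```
Trace:
  p=30
  p=30, b=18
  p=30, b=18, result=True

Final answer: True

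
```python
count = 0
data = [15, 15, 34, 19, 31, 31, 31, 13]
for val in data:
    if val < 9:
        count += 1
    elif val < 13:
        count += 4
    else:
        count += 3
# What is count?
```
Trace:
  count=0
  count=3, val=15
  count=6, val=15
  count=9, val=34
  count=12, val=19
  count=15, val=31
  count=18, val=31
  count=21, val=31
  count=24, val=13

Final answer: 24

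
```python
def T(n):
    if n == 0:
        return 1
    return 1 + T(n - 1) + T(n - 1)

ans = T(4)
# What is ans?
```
Call trace (a repeated sub-call is expanded the first time; later identical calls just restate its return value):
T(n=4)
  T(n=3)
    T(n=2)
      T(n=1)
        T(n=0)
        -> return 1
        T(n=0)
        -> return 1
      -> return 3
      T(n=1) -> return 3  (same call as traced above)
    -> return 7
    T(n=2) -> return 7  (same call as traced above)
  -> return 15
  T(n=3) -> return 15  (same call as traced above)
-> return 31

Final answer: 31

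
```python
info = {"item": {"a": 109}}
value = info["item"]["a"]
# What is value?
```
Trace:
  info={'item': {'a': 109}}
  info={'item': {'a': 109}}, value=109

Final answer: 109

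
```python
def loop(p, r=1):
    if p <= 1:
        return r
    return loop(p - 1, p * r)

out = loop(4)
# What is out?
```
Call trace:
loop(p=4, r=1)
  loop(p=3, r=4)
    loop(p=2, r=12)
      loop(p=1, r=24)
      -> return 24
    -> return 24
  -> return 24
-> return 24

Final answer: 24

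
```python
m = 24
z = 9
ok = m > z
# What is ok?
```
Trace:
  m=24
  m=24, z=9
  m=24, z=9, ok=True

Final answer: True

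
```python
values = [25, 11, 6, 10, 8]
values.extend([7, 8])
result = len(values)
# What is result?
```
Trace:
  values=[25, 11, 6, 10, 8]
  values=[25, 11, 6, 10, 8, 7, 8]
  values=[25, 11, 6, 10, 8, 7, 8], result=7

Final answer: 7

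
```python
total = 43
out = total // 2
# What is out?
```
Trace:
  total=43
  total=43, out=21

Final answer: 21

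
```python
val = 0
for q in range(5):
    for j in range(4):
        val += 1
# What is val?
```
Trace:
  val=0
  val=1, q=0, j=0
  val=2, q=0, j=1
  val=3, q=0, j=2
  val=4, q=0, j=3
  val=5, q=1, j=0
  val=6, q=1, j=1
  val=7, q=1, j=2
  val=8, q=1, j=3
  val=9, q=2, j=0
  val=10, q=2, j=1
  val=11, q=2, j=2
  val=12, q=2, j=3
  val=13, q=3, j=0
  val=14, q=3, j=1
  val=15, q=3, j=2
  val=16, q=3, j=3
  val=17, q=4, j=0
  val=18, q=4, j=1
  val=19, q=4, j=2
  val=20, q=4, j=3

Final answer: 20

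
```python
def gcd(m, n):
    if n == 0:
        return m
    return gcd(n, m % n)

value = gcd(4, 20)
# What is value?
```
Call trace:
gcd(m=4, n=20)
  gcd(m=20, n=4)
    gcd(m=4, n=0)
    -> return 4
  -> return 4
-> return 4

Final answer: 4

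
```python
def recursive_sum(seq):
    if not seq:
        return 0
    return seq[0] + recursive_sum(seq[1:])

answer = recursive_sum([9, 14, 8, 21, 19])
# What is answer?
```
Call trace:
recursive_sum(seq=[9, 14, 8, 21, 19])
  recursive_sum(seq=[14, 8, 21, 19])
    recursive_sum(seq=[8, 21, 19])
      recursive_sum(seq=[21, 19])
        recursive_sum(seq=[19])
          recursive_sum(seq=[])
          -> return 0
        -> return 19
      -> return 40
    -> return 48
  -> return 62
-> return 71

Final answer: 71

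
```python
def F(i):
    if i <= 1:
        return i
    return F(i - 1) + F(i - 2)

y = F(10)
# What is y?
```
Call trace (a repeated sub-call is expanded the first time; later identical calls just restate its return value):
F(i=10)
  F(i=9)
    F(i=8)
      F(i=7)
        F(i=6)
          F(i=5)
            F(i=4)
              F(i=3)
                F(i=2)
                  F(i=1)
                  -> return 1
                  F(i=0)
                  -> return 0
                -> return 1
                F(i=1)
                -> return 1
              -> return 2
              F(i=2) -> return 1  (same call as traced above)
            -> return 3
            F(i=3) -> return 2  (same call as traced above)
          -> return 5
          F(i=4) -> return 3  (same call as traced above)
        -> return 8
        F(i=5) -> return 5  (same call as traced above)
      -> return 13
      F(i=6) -> return 8  (same call as traced above)
    -> return 21
    F(i=7) -> return 13  (same call as traced above)
  -> return 34
  F(i=8) -> return 21  (same call as traced above)
-> return 55

Final answer: 55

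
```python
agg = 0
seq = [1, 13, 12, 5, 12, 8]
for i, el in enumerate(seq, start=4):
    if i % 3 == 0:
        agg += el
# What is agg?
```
Trace:
  agg=0
  agg=0, i=4, el=1
  agg=0, i=5, el=13
  agg=12, i=6, el=12
  agg=12, i=7, el=5
  agg=12, i=8, el=12
  agg=20, i=9, el=8

Final answer: 20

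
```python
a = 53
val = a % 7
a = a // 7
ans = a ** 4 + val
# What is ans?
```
Trace:
  a=53
  a=53, val=4
  a=7, val=4
  a=7, val=4, ans=2405

Final answer: 2405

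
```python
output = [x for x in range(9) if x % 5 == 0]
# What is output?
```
Trace:
  x=0
  x=1
  x=2
  x=3
  x=4
  x=5
  x=6
  x=7
  x=8
  output=[0, 5]

Final answer: [0, 5]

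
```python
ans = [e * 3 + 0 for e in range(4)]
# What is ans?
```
Trace:
  e=0
  e=1
  e=2
  e=3
  ans=[0, 3, 6, 9]

Final answer: [0, 3, 6, 9]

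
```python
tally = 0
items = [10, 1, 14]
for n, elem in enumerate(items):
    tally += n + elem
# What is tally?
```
Trace:
  tally=0
  tally=10, n=0, elem=10
  tally=12, n=1, elem=1
  tally=28, n=2, elem=14

Final answer: 28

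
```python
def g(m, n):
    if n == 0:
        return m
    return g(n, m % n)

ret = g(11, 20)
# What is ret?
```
Call trace:
g(m=11, n=20)
  g(m=20, n=11)
    g(m=11, n=9)
      g(m=9, n=2)
        g(m=2, n=1)
          g(m=1, n=0)
          -> return 1
        -> return 1
      -> return 1
    -> return 1
  -> return 1
-> return 1

Final answer: 1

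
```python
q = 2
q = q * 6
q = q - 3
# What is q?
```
Trace:
  q=2
  q=12
  q=9

Final answer: 9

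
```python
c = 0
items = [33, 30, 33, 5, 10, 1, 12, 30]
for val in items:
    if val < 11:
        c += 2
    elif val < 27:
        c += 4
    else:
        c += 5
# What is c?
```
Trace:
  c=0
  c=5, val=33
  c=10, val=30
  c=15, val=33
  c=17, val=5
  c=19, val=10
  c=21, val=1
  c=25, val=12
  c=30, val=30

Final answer: 30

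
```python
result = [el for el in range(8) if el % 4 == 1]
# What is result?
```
Trace:
  el=0
  el=1
  el=2
  el=3
  el=4
  el=5
  el=6
  el=7
  result=[1, 5]

Final answer: [1, 5]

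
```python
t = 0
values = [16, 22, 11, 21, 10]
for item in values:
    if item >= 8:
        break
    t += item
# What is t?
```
Trace:
  t=0
  t=0, item=16

Final answer: 0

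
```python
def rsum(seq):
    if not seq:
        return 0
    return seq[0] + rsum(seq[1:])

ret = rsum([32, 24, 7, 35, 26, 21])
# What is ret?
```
Call trace:
rsum(seq=[32, 24, 7, 35, 26, 21])
  rsum(seq=[24, 7, 35, 26, 21])
    rsum(seq=[7, 35, 26, 21])
      rsum(seq=[35, 26, 21])
        rsum(seq=[26, 21])
          rsum(seq=[21])
            rsum(seq=[])
            -> return 0
          -> return 21
        -> return 47
      -> return 82
    -> return 89
  -> return 113
-> return 145

Final answer: 145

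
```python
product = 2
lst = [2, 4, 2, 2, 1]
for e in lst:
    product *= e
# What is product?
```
Trace:
  product=2
  product=4, e=2
  product=16, e=4
  product=32, e=2
  product=64, e=2
  product=64, e=1

Final answer: 64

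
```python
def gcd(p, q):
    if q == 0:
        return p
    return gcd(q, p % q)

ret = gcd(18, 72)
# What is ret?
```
Call trace:
gcd(p=18, q=72)
  gcd(p=72, q=18)
    gcd(p=18, q=0)
    -> return 18
  -> return 18
-> return 18

Final answer: 18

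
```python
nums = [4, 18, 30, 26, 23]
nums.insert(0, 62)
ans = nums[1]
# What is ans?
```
Trace:
  nums=[4, 18, 30, 26, 23]
  nums=[62, 4, 18, 30, 26, 23]
  nums=[62, 4, 18, 30, 26, 23], ans=4

Final answer: 4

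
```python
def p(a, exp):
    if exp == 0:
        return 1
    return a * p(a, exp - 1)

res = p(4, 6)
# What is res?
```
Call trace:
p(a=4, exp=6)
  p(a=4, exp=5)
    p(a=4, exp=4)
      p(a=4, exp=3)
        p(a=4, exp=2)
          p(a=4, exp=1)
            p(a=4, exp=0)
            -> return 1
          -> return 4
        -> return 16
      -> return 64
    -> return 256
  -> return 1024
-> return 4096

Final answer: 4096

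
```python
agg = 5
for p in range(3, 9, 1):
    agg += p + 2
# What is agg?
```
Trace:
  agg=5
  agg=10, p=3
  agg=16, p=4
  agg=23, p=5
  agg=31, p=6
  agg=40, p=7
  agg=50, p=8

Final answer: 50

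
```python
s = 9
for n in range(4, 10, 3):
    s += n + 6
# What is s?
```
Trace:
  s=9
  s=19, n=4
  s=32, n=7

Final answer: 32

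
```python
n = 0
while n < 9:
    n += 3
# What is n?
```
Trace:
  n=0
  n=3
  n=6
  n=9

Final answer: 9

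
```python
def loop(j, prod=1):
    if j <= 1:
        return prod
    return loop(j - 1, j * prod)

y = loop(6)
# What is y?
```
Call trace:
loop(j=6, prod=1)
  loop(j=5, prod=6)
    loop(j=4, prod=30)
      loop(j=3, prod=120)
        loop(j=2, prod=360)
          loop(j=1, prod=720)
          -> return 720
        -> return 720
      -> return 720
    -> return 720
  -> return 720
-> return 720

Final answer: 720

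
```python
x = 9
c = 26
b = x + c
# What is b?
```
Trace:
  x=9
  x=9, c=26
  x=9, c=26, b=35

Final answer: 35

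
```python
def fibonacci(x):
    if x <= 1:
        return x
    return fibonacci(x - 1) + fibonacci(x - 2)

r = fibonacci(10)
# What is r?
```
Call trace (a repeated sub-call is expanded the first time; later identical calls just restate its return value):
fibonacci(x=10)
  fibonacci(x=9)
    fibonacci(x=8)
      fibonacci(x=7)
        fibonacci(x=6)
          fibonacci(x=5)
            fibonacci(x=4)
              fibonacci(x=3)
                fibonacci(x=2)
                  fibonacci(x=1)
                  -> return 1
                  fibonacci(x=0)
                  -> return 0
                -> return 1
                fibonacci(x=1)
                -> return 1
              -> return 2
              fibonacci(x=2) -> return 1  (same call as traced above)
            -> return 3
            fibonacci(x=3) -> return 2  (same call as traced above)
          -> return 5
          fibonacci(x=4) -> return 3  (same call as traced above)
        -> return 8
        fibonacci(x=5) -> return 5  (same call as traced above)
      -> return 13
      fibonacci(x=6) -> return 8  (same call as traced above)
    -> return 21
    fibonacci(x=7) -> return 13  (same call as traced above)
  -> return 34
  fibonacci(x=8) -> return 21  (same call as traced above)
-> return 55

Final answer: 55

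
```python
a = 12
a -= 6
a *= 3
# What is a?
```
Trace:
  a=12
  a=6
  a=18

Final answer: 18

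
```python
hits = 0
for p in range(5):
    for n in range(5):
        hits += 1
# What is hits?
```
Trace:
  hits=0
  hits=1, p=0, n=0
  hits=2, p=0, n=1
  hits=3, p=0, n=2
  hits=4, p=0, n=3
  hits=5, p=0, n=4
  hits=6, p=1, n=0
  hits=7, p=1, n=1
  hits=8, p=1, n=2
  hits=9, p=1, n=3
  hits=10, p=1, n=4
  hits=11, p=2, n=0
  hits=12, p=2, n=1
  hits=13, p=2, n=2
  hits=14, p=2, n=3
  hits=15, p=2, n=4
  hits=16, p=3, n=0
  hits=17, p=3, n=1
  hits=18, p=3, n=2
  hits=19, p=3, n=3
  hits=20, p=3, n=4
  hits=21, p=4, n=0
  hits=22, p=4, n=1
  hits=23, p=4, n=2
  hits=24, p=4, n=3
  hits=25, p=4, n=4

Final answer: 25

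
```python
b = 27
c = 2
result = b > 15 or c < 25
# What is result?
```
Trace:
  b=27
  b=27, c=2
  b=27, c=2, result=True

Final answer: True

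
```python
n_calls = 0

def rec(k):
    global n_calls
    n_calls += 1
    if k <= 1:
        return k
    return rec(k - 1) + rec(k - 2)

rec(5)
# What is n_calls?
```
Call trace (a repeated sub-call is expanded the first time; later identical calls just restate its return value):
rec(k=5)
  rec(k=4)
    rec(k=3)
      rec(k=2)
        rec(k=1)
        -> return 1
        rec(k=0)
        -> return 0
      -> return 1
      rec(k=1)
      -> return 1
    -> return 2
    rec(k=2) -> return 1  (same call as traced above)
  -> return 3
  rec(k=3) -> return 2  (same call as traced above)
-> return 5

n_calls is incremented once per call, so count the calls in each subtree. Let C(k) = number of calls made by rec(k).
C(0) = C(1) = 1 (base case, no recursion); C(k) = 1 + C(k - 1) + C(k - 2) otherwise.
C(2) = 1 + C(1) + C(0) = 1 + 1 + 1 = 3
C(3) = 1 + C(2) + C(1) = 1 + 3 + 1 = 5
C(4) = 1 + C(3) + C(2) = 1 + 5 + 3 = 9
C(5) = 1 + C(4) + C(3) = 1 + 9 + 5 = 15
n_calls = C(5) = 15

Final answer: 15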